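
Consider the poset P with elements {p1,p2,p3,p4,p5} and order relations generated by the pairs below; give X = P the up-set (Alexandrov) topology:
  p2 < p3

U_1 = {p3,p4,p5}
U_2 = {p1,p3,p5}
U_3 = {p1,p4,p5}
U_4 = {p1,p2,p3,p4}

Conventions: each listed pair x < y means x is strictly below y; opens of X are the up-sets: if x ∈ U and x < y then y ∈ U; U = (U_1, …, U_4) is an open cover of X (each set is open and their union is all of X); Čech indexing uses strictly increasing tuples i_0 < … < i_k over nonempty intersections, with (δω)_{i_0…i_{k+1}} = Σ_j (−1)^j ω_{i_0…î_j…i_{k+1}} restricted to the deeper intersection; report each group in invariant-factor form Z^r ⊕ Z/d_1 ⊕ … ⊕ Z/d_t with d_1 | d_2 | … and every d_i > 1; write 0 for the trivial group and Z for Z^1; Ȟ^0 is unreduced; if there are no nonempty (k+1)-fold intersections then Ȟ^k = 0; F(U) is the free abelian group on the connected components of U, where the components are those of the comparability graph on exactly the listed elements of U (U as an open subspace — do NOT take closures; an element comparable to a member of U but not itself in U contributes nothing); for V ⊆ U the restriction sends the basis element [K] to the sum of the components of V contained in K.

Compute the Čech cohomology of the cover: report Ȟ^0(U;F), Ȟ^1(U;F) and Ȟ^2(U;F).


nerve of the cover:
  U12={p3,p5} U13={p4,p5} U14={p3,p4} U23={p1,p5} U24={p1,p3} U34={p1,p4}
  U123={p5} U124={p3} U134={p4} U234={p1}
components per intersection:
  U1: {p3} {p4} {p5}
  U2: {p1} {p3} {p5}
  U3: {p1} {p4} {p5}
  U4: {p1} {p2,p3} {p4}
  U12: {p3} {p5}
  U13: {p4} {p5}
  U14: {p3} {p4}
  U23: {p1} {p5}
  U24: {p1} {p3}
  U34: {p1} {p4}
  U123: {p5}
  U124: {p3}
  U134: {p4}
  U234: {p1}
C dims 12,12,4; δ0: rk 8, SNF 1^8; δ1: rk 4, SNF 1^4
Ȟ^0 = (12 − 8) − 0 = 4, so Ȟ^0 ≅ Z^4
Ȟ^1 = (12 − 4) − 8 = 0, so Ȟ^1 ≅ 0
Ȟ^2 = (4 − 0) − 4 = 0, so Ȟ^2 ≅ 0

Ȟ^0 = Z^4; Ȟ^1 = 0; Ȟ^2 = 0


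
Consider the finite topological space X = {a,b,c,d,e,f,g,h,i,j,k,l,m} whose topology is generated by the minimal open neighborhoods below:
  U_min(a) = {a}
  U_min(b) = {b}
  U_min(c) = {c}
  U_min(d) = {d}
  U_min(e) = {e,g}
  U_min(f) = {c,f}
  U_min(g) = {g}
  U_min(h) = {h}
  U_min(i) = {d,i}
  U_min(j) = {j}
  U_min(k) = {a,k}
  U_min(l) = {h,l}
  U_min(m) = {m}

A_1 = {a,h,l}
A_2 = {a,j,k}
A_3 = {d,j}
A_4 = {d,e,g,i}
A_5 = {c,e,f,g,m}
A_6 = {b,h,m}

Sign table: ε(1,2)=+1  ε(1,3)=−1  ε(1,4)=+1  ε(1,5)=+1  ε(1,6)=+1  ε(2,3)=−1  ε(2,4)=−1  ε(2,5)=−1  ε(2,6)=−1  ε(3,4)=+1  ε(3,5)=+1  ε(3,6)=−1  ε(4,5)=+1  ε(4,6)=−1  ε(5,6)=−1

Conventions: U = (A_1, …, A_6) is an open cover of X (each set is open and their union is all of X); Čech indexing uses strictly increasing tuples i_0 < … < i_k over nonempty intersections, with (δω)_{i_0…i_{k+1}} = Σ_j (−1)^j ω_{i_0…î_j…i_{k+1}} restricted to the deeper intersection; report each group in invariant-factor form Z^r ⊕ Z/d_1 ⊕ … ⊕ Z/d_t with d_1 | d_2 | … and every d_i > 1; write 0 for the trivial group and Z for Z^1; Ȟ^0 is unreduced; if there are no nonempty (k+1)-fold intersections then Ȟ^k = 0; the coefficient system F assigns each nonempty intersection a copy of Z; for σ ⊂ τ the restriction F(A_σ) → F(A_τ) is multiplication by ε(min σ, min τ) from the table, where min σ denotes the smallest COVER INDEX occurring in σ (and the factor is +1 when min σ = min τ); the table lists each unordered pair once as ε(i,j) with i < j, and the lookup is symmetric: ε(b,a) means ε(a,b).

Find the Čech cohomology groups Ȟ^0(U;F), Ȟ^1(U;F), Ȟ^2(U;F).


nerve simplices:
  A12={a} A16={h} A23={j} A34={d} A45={e,g} A56={m}
C dims 6,6; δ0: rk 5, SNF 1^5
degree 0: 6−5−0 = 1 → Ȟ^0 ≅ Z
degree 1: 6−0−5 = 1 → Ȟ^1 ≅ Z
degree 2: 0−0−0 = 0 → Ȟ^2 ≅ 0

Ȟ^0 = Z, Ȟ^1 = Z, Ȟ^2 = 0


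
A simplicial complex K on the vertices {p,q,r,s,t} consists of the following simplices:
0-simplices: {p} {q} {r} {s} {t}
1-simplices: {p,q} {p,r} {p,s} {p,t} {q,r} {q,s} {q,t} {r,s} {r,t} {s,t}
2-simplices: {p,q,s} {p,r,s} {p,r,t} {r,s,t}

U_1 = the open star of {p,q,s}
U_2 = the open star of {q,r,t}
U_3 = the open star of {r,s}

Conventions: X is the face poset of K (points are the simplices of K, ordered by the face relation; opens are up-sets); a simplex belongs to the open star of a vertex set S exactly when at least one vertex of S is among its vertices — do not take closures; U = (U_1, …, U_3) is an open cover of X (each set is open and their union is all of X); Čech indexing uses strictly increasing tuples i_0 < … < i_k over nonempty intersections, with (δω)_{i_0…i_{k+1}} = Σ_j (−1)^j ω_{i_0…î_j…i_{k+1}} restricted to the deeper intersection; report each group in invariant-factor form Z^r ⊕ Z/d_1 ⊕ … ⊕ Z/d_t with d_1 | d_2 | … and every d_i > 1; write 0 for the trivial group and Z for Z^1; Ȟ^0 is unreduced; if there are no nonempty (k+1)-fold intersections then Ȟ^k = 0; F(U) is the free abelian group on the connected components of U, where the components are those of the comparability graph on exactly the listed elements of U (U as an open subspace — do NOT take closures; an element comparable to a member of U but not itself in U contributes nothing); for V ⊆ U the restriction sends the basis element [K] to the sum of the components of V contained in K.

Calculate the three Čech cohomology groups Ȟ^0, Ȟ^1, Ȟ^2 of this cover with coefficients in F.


Ȟ^0 ≅ Z,  Ȟ^1 ≅ Z,  Ȟ^2 ≅ 0

cover nerve:
  U1={{p},{q},{s},{p,q},{p,r},{p,s},{p,t},{q,r},{q,s},{q,t},{r,s},{s,t},{p,q,s},{p,r,s},{p,r,t},{r,s,t}} U2={{q},{r},{t},{p,q},{p,r},{p,t},{q,r},{q,s},{q,t},{r,s},{r,t},{s,t},{p,q,s},{p,r,s},{p,r,t},{r,s,t}} U3={{r},{s},{p,r},{p,s},{q,r},{q,s},{r,s},{r,t},{s,t},{p,q,s},{p,r,s},{p,r,t},{r,s,t}}
  U12={{q},{p,q},{p,r},{p,t},{q,r},{q,s},{q,t},{r,s},{s,t},{p,q,s},{p,r,s},{p,r,t},{r,s,t}} U13={{s},{p,r},{p,s},{q,r},{q,s},{r,s},{s,t},{p,q,s},{p,r,s},{p,r,t},{r,s,t}} U23={{r},{p,r},{q,r},{q,s},{r,s},{r,t},{s,t},{p,q,s},{p,r,s},{p,r,t},{r,s,t}}
  U123={{p,r},{q,r},{q,s},{r,s},{s,t},{p,q,s},{p,r,s},{p,r,t},{r,s,t}}
components per intersection:
  U1: {{p},{q},{s},{p,q},{p,r},{p,s},{p,t},{q,r},{q,s},{q,t},{r,s},{s,t},{p,q,s},{p,r,s},{p,r,t},{r,s,t}}
  U2: {{q},{r},{t},{p,q},{p,r},{p,t},{q,r},{q,s},{q,t},{r,s},{r,t},{s,t},{p,q,s},{p,r,s},{p,r,t},{r,s,t}}
  U3: {{r},{s},{p,r},{p,s},{q,r},{q,s},{r,s},{r,t},{s,t},{p,q,s},{p,r,s},{p,r,t},{r,s,t}}
  U12: {{q},{p,q},{q,r},{q,s},{q,t},{p,q,s}} {{p,r},{p,t},{r,s},{s,t},{p,r,s},{p,r,t},{r,s,t}}
  U13: {{s},{p,r},{p,s},{q,s},{r,s},{s,t},{p,q,s},{p,r,s},{p,r,t},{r,s,t}} {{q,r}}
  U23: {{r},{p,r},{q,r},{r,s},{r,t},{s,t},{p,r,s},{p,r,t},{r,s,t}} {{q,s},{p,q,s}}
  U123: {{p,r},{r,s},{s,t},{p,r,s},{p,r,t},{r,s,t}} {{q,r}} {{q,s},{p,q,s}}
C dims 3,6,3; δ0: rk 2, SNF 1^2; δ1: rk 3, SNF 1^3
Ȟ^0: (3−2)−0=1 ⇒ Z
Ȟ^1: (6−3)−2=1 ⇒ Z
Ȟ^2: (3−0)−3=0 ⇒ 0


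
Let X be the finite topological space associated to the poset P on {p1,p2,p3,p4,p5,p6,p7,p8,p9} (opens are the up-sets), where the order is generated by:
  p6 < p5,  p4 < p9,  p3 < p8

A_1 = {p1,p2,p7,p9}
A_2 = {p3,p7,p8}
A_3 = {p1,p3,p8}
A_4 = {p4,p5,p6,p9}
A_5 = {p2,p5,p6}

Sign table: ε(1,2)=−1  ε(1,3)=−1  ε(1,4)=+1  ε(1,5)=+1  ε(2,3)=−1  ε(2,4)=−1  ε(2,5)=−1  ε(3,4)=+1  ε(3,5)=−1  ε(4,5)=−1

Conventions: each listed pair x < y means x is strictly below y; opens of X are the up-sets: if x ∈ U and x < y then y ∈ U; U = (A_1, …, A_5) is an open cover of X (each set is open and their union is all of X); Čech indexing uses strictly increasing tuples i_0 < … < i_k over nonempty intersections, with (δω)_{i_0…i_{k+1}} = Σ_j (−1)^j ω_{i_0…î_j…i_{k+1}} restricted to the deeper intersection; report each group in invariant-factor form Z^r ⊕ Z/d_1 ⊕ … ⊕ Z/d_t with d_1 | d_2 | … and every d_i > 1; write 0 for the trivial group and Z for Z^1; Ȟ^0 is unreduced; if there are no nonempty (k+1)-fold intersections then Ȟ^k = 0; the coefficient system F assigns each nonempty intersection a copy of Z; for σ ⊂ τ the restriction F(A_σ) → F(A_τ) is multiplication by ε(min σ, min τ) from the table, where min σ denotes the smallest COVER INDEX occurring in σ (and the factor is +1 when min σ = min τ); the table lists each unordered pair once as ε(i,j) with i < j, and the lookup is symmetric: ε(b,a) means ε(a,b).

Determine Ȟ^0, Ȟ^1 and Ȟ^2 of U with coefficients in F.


nerve simplices:
  A12={p7} A13={p1} A14={p9} A15={p2} A23={p3,p8} A45={p5,p6}
C dims 5,6; δ0: rk 5, SNF 1^4·2
degree 0: 5−5−0 = 0 → Ȟ^0 ≅ 0
degree 1: 6−0−5 = 1 plus torsion [2] → Ȟ^1 ≅ Z ⊕ Z/2
degree 2: 0−0−0 = 0 → Ȟ^2 ≅ 0

Ȟ^0 ≅ 0; Ȟ^1 ≅ Z ⊕ Z/2; Ȟ^2 ≅ 0


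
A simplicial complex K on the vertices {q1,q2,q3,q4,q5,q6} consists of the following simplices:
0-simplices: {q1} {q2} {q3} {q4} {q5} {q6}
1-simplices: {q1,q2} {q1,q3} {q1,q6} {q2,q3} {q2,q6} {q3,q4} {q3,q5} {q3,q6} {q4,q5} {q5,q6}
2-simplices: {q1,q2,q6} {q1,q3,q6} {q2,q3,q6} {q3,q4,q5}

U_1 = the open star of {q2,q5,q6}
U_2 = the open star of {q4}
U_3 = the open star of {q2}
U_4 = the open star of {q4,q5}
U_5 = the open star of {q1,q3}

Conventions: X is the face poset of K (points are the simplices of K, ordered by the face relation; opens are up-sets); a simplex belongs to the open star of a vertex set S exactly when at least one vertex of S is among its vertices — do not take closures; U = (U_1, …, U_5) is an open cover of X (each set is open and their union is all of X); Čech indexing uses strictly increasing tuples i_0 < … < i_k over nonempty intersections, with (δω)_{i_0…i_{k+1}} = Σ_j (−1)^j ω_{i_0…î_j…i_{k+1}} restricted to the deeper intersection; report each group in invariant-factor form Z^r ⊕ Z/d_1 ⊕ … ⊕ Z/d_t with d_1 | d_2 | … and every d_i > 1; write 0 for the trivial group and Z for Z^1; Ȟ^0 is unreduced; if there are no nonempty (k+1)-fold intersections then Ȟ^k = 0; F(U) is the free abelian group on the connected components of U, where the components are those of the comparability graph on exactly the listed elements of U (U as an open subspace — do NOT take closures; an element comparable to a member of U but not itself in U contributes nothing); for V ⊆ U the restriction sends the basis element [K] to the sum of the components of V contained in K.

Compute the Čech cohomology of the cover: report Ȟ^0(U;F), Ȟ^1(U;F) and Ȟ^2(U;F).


Ȟ^0 = Z; Ȟ^1 = Z; Ȟ^2 = 0

intersection data:
  U1={{q2},{q5},{q6},{q1,q2},{q1,q6},{q2,q3},{q2,q6},{q3,q5},{q3,q6},{q4,q5},{q5,q6},{q1,q2,q6},{q1,q3,q6},{q2,q3,q6},{q3,q4,q5}} U2={{q4},{q3,q4},{q4,q5},{q3,q4,q5}} U3={{q2},{q1,q2},{q2,q3},{q2,q6},{q1,q2,q6},{q2,q3,q6}} U4={{q4},{q5},{q3,q4},{q3,q5},{q4,q5},{q5,q6},{q3,q4,q5}} U5={{q1},{q3},{q1,q2},{q1,q3},{q1,q6},{q2,q3},{q3,q4},{q3,q5},{q3,q6},{q1,q2,q6},{q1,q3,q6},{q2,q3,q6},{q3,q4,q5}}
  U12={{q4,q5},{q3,q4,q5}} U13={{q2},{q1,q2},{q2,q3},{q2,q6},{q1,q2,q6},{q2,q3,q6}} U14={{q5},{q3,q5},{q4,q5},{q5,q6},{q3,q4,q5}} U15={{q1,q2},{q1,q6},{q2,q3},{q3,q5},{q3,q6},{q1,q2,q6},{q1,q3,q6},{q2,q3,q6},{q3,q4,q5}} U24={{q4},{q3,q4},{q4,q5},{q3,q4,q5}} U25={{q3,q4},{q3,q4,q5}} U35={{q1,q2},{q2,q3},{q1,q2,q6},{q2,q3,q6}} U45={{q3,q4},{q3,q5},{q3,q4,q5}}
  U124={{q4,q5},{q3,q4,q5}} U125={{q3,q4,q5}} U135={{q1,q2},{q2,q3},{q1,q2,q6},{q2,q3,q6}} U145={{q3,q5},{q3,q4,q5}} U245={{q3,q4},{q3,q4,q5}}
  U1245={{q3,q4,q5}}
components per intersection:
  U1: {{q2},{q5},{q6},{q1,q2},{q1,q6},{q2,q3},{q2,q6},{q3,q5},{q3,q6},{q4,q5},{q5,q6},{q1,q2,q6},{q1,q3,q6},{q2,q3,q6},{q3,q4,q5}}
  U2: {{q4},{q3,q4},{q4,q5},{q3,q4,q5}}
  U3: {{q2},{q1,q2},{q2,q3},{q2,q6},{q1,q2,q6},{q2,q3,q6}}
  U4: {{q4},{q5},{q3,q4},{q3,q5},{q4,q5},{q5,q6},{q3,q4,q5}}
  U5: {{q1},{q3},{q1,q2},{q1,q3},{q1,q6},{q2,q3},{q3,q4},{q3,q5},{q3,q6},{q1,q2,q6},{q1,q3,q6},{q2,q3,q6},{q3,q4,q5}}
  U12: {{q4,q5},{q3,q4,q5}}
  U13: {{q2},{q1,q2},{q2,q3},{q2,q6},{q1,q2,q6},{q2,q3,q6}}
  U14: {{q5},{q3,q5},{q4,q5},{q5,q6},{q3,q4,q5}}
  U15: {{q1,q2},{q1,q6},{q2,q3},{q3,q6},{q1,q2,q6},{q1,q3,q6},{q2,q3,q6}} {{q3,q5},{q3,q4,q5}}
  U24: {{q4},{q3,q4},{q4,q5},{q3,q4,q5}}
  U25: {{q3,q4},{q3,q4,q5}}
  U35: {{q1,q2},{q1,q2,q6}} {{q2,q3},{q2,q3,q6}}
  U45: {{q3,q4},{q3,q5},{q3,q4,q5}}
  U124: {{q4,q5},{q3,q4,q5}}
  U125: {{q3,q4,q5}}
  U135: {{q1,q2},{q1,q2,q6}} {{q2,q3},{q2,q3,q6}}
  U145: {{q3,q5},{q3,q4,q5}}
  U245: {{q3,q4},{q3,q4,q5}}
  U1245: {{q3,q4,q5}}
C dims 5,10,6,1; δ0: rk 4, SNF 1^4; δ1: rk 5, SNF 1^5; δ2: rk 1, SNF 1^1
Ȟ^0 = (5 − 4) − 0 = 1, so Ȟ^0 ≅ Z
Ȟ^1 = (10 − 5) − 4 = 1, so Ȟ^1 ≅ Z
Ȟ^2 = (6 − 1) − 5 = 0, so Ȟ^2 ≅ 0


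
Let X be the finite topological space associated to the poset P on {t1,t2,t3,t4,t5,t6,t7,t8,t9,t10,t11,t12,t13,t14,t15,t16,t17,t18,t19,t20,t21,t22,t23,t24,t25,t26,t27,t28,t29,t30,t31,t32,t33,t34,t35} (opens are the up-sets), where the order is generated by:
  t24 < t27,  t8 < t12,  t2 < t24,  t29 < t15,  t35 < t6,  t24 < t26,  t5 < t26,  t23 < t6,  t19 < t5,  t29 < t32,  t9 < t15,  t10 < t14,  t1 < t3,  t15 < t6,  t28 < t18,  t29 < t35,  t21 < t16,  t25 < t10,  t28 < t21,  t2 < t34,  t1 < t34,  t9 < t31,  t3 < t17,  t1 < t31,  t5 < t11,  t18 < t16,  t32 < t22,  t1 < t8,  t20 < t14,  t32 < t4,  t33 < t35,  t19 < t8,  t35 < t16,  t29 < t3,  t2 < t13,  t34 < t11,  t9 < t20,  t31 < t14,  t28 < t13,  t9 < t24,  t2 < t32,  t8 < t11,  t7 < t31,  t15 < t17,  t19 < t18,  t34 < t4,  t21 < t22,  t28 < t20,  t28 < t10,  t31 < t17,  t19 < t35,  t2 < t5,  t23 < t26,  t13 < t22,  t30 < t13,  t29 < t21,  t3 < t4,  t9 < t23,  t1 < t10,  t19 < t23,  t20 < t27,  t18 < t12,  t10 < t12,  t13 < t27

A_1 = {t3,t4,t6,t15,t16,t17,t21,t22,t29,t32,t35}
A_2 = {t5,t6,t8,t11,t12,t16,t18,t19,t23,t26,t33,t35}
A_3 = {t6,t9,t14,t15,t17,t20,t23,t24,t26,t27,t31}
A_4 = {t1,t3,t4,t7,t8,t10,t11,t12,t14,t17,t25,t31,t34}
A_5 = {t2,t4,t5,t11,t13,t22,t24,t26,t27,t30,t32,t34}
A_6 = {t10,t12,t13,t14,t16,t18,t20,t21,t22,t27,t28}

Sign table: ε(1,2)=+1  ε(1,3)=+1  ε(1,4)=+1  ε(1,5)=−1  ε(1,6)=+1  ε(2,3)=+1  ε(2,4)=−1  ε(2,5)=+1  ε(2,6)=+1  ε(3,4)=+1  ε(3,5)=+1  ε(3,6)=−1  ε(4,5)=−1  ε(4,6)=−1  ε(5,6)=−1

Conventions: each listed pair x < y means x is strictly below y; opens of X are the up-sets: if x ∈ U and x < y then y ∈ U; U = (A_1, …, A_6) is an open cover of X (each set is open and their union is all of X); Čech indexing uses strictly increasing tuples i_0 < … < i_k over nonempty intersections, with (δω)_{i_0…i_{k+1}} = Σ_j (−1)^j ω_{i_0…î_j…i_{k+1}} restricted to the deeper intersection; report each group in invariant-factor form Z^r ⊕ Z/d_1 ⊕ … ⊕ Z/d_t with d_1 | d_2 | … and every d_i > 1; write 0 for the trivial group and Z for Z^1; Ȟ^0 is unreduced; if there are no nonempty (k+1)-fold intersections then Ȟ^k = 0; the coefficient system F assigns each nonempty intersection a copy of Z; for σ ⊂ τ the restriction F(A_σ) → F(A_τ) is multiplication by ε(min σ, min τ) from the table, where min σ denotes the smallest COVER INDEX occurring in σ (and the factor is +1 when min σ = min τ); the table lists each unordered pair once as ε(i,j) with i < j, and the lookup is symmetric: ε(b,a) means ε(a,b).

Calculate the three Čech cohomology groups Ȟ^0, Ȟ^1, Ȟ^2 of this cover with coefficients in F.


nerve of the cover:
  A12={t6,t16,t35} A13={t6,t15,t17} A14={t3,t4,t17} A15={t4,t22,t32} A16={t16,t21,t22} A23={t6,t23,t26} A24={t8,t11,t12} A25={t5,t11,t26} A26={t12,t16,t18} A34={t14,t17,t31} A35={t24,t26,t27} A36={t14,t20,t27} A45={t4,t11,t34} A46={t10,t12,t14} A56={t13,t22,t27}
  A123={t6} A126={t16} A134={t17} A145={t4} A156={t22} A235={t26} A245={t11} A246={t12} A346={t14} A356={t27}
C dims 6,15,10; δ0: rk 6, SNF 1^5·2; δ1: rk 9, SNF 1^9
Ȟ^0 = (6 − 6) − 0 = 0, so Ȟ^0 ≅ 0
Ȟ^1 = (15 − 9) − 6 = 0 plus torsion [2], so Ȟ^1 ≅ Z/2
Ȟ^2 = (10 − 0) − 9 = 1, so Ȟ^2 ≅ Z

Ȟ^0(U;F) ≅ 0,  Ȟ^1(U;F) ≅ Z/2,  Ȟ^2(U;F) ≅ Z


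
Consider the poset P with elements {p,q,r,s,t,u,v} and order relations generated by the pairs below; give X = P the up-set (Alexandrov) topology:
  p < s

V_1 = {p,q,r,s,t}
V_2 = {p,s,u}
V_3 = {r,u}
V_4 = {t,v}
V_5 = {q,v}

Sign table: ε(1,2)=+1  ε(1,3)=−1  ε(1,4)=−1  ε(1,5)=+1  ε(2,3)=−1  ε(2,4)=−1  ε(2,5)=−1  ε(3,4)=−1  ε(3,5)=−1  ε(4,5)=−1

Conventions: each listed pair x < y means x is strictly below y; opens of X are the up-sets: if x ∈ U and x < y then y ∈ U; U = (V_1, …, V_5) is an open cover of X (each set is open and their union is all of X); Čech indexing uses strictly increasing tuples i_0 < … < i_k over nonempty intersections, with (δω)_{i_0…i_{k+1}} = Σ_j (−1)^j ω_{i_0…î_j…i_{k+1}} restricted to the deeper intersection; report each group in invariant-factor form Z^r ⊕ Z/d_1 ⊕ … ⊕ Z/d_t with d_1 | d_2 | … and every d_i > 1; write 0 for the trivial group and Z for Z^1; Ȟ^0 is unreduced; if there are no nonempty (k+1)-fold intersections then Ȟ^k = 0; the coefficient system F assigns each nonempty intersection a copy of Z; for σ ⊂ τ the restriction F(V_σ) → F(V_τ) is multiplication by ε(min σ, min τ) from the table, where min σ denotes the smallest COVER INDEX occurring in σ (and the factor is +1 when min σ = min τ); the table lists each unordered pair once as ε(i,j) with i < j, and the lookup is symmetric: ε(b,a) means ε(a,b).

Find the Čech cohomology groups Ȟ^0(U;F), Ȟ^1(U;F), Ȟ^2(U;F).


Ȟ^0(U;F) ≅ Z,  Ȟ^1(U;F) ≅ Z^2,  Ȟ^2(U;F) ≅ 0

intersection data:
  V12={p,s} V13={r} V14={t} V15={q} V23={u} V45={v}
C dims 5,6; δ0: rk 4, SNF 1^4
Ȟ^0 = (5 − 4) − 0 = 1, so Ȟ^0 ≅ Z
Ȟ^1 = (6 − 0) − 4 = 2, so Ȟ^1 ≅ Z^2
Ȟ^2 = (0 − 0) − 0 = 0, so Ȟ^2 ≅ 0


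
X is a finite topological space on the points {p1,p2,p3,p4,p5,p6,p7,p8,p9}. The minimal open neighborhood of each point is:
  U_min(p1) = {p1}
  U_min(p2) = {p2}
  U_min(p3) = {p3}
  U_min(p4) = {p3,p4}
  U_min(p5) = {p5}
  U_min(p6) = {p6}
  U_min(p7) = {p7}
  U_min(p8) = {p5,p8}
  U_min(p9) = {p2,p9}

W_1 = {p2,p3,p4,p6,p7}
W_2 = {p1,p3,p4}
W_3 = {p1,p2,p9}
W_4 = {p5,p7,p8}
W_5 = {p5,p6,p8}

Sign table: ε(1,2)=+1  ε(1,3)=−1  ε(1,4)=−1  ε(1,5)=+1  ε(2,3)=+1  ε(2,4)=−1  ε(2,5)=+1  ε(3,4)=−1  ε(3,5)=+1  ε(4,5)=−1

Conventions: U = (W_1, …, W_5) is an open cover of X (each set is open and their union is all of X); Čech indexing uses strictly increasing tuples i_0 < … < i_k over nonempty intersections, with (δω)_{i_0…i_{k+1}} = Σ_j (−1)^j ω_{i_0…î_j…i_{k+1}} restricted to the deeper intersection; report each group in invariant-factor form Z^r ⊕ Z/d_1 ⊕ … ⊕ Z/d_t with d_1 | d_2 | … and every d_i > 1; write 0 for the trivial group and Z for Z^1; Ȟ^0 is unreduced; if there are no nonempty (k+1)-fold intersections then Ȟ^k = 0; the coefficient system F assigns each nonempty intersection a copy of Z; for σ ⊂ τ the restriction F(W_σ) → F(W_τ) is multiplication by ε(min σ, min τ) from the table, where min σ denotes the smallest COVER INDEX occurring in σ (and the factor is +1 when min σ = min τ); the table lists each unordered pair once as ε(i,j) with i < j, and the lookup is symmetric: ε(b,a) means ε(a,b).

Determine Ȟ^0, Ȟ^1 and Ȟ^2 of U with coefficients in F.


Ȟ^0 ≅ 0, Ȟ^1 ≅ Z ⊕ Z/2 and Ȟ^2 ≅ 0

nerve simplices:
  W12={p3,p4} W13={p2} W14={p7} W15={p6} W23={p1} W45={p5,p8}
C dims 5,6; δ0: rk 5, SNF 1^4·2
degree 0: 5−5−0 = 0 → Ȟ^0 ≅ 0
degree 1: 6−0−5 = 1 plus torsion [2] → Ȟ^1 ≅ Z ⊕ Z/2
degree 2: 0−0−0 = 0 → Ȟ^2 ≅ 0


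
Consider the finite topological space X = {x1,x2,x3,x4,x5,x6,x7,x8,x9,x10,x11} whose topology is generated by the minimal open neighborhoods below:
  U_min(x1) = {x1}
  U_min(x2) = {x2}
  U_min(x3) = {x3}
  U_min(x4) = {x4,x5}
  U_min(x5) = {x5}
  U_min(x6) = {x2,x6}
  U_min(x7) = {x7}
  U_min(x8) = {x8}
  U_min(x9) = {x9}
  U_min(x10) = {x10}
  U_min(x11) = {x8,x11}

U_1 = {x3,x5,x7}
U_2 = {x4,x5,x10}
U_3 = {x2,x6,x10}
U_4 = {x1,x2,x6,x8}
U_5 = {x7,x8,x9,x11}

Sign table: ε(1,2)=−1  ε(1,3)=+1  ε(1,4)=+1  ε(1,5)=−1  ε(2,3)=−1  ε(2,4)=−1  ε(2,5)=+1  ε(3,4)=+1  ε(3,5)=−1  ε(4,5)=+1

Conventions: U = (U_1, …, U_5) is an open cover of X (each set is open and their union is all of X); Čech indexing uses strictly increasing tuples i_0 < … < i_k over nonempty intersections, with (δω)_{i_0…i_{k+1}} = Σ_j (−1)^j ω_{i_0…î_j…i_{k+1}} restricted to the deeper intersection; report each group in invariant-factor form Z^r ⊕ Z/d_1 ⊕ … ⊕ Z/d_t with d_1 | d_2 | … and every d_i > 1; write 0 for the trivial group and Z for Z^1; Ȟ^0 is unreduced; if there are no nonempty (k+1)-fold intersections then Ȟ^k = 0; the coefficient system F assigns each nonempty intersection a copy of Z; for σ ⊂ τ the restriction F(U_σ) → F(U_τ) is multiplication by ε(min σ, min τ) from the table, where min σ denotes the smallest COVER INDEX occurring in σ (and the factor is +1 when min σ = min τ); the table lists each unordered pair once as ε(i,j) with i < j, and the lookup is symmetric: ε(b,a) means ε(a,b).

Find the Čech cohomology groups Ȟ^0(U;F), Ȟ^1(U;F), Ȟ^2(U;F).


nonempty intersections:
  U12={x5} U15={x7} U23={x10} U34={x2,x6} U45={x8}
C dims 5,5; δ0: rk 5, SNF 1^4·2
Ȟ^0: (5−5)−0=0 ⇒ 0
Ȟ^1: (5−0)−5=0 plus torsion [2] ⇒ Z/2
Ȟ^2: (0−0)−0=0 ⇒ 0

Ȟ^0 ≅ 0, Ȟ^1 ≅ Z/2 and Ȟ^2 ≅ 0


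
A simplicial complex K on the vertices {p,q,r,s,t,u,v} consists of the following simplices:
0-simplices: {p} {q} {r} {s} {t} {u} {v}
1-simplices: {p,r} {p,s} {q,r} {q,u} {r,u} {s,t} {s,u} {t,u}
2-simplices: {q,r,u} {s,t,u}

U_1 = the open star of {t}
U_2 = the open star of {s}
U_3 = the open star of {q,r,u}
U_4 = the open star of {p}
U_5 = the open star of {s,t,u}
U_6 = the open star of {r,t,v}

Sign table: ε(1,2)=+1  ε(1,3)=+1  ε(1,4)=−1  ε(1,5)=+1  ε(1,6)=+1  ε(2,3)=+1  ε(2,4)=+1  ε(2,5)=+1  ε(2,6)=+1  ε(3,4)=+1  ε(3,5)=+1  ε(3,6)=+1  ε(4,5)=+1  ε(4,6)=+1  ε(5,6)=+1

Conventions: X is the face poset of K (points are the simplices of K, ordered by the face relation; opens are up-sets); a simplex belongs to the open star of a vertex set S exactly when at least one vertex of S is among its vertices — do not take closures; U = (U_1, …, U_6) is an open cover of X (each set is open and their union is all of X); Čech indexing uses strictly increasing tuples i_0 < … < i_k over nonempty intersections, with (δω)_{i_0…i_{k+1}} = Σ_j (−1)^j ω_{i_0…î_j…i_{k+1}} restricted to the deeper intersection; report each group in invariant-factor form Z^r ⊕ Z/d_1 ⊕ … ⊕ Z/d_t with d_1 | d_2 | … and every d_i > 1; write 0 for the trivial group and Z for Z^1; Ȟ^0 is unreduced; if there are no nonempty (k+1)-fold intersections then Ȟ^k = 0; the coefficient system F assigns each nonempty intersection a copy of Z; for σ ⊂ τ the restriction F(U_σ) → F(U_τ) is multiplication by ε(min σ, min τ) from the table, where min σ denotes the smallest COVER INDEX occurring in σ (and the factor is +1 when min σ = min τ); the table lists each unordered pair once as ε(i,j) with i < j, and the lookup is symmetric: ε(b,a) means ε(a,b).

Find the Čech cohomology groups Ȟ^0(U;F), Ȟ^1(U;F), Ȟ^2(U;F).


cover nerve:
  U1={{t},{s,t},{t,u},{s,t,u}} U2={{s},{p,s},{s,t},{s,u},{s,t,u}} U3={{q},{r},{u},{p,r},{q,r},{q,u},{r,u},{s,u},{t,u},{q,r,u},{s,t,u}} U4={{p},{p,r},{p,s}} U5={{s},{t},{u},{p,s},{q,u},{r,u},{s,t},{s,u},{t,u},{q,r,u},{s,t,u}} U6={{r},{t},{v},{p,r},{q,r},{r,u},{s,t},{t,u},{q,r,u},{s,t,u}}
  U12={{s,t},{s,t,u}} U13={{t,u},{s,t,u}} U15={{t},{s,t},{t,u},{s,t,u}} U16={{t},{s,t},{t,u},{s,t,u}} U23={{s,u},{s,t,u}} U24={{p,s}} U25={{s},{p,s},{s,t},{s,u},{s,t,u}} U26={{s,t},{s,t,u}} U34={{p,r}} U35={{u},{q,u},{r,u},{s,u},{t,u},{q,r,u},{s,t,u}} U36={{r},{p,r},{q,r},{r,u},{t,u},{q,r,u},{s,t,u}} U45={{p,s}} U46={{p,r}} U56={{t},{r,u},{s,t},{t,u},{q,r,u},{s,t,u}}
  U123={{s,t,u}} U125={{s,t},{s,t,u}} U126={{s,t},{s,t,u}} U135={{t,u},{s,t,u}} U136={{t,u},{s,t,u}} U156={{t},{s,t},{t,u},{s,t,u}} U235={{s,u},{s,t,u}} U236={{s,t,u}} U245={{p,s}} U256={{s,t},{s,t,u}} U346={{p,r}} U356={{r,u},{t,u},{q,r,u},{s,t,u}}
  U1235={{s,t,u}} U1236={{s,t,u}} U1256={{s,t},{s,t,u}} U1356={{t,u},{s,t,u}} U2356={{s,t,u}}
  U12356={{s,t,u}}
C dims 6,14,12,5; δ0: rk 5, SNF 1^5; δ1: rk 8, SNF 1^8; δ2: rk 4, SNF 1^4
Ȟ^0: (6−5)−0=1 ⇒ Z
Ȟ^1: (14−8)−5=1 ⇒ Z
Ȟ^2: (12−4)−8=0 ⇒ 0

Ȟ^0 ≅ Z,  Ȟ^1 ≅ Z,  Ȟ^2 ≅ 0


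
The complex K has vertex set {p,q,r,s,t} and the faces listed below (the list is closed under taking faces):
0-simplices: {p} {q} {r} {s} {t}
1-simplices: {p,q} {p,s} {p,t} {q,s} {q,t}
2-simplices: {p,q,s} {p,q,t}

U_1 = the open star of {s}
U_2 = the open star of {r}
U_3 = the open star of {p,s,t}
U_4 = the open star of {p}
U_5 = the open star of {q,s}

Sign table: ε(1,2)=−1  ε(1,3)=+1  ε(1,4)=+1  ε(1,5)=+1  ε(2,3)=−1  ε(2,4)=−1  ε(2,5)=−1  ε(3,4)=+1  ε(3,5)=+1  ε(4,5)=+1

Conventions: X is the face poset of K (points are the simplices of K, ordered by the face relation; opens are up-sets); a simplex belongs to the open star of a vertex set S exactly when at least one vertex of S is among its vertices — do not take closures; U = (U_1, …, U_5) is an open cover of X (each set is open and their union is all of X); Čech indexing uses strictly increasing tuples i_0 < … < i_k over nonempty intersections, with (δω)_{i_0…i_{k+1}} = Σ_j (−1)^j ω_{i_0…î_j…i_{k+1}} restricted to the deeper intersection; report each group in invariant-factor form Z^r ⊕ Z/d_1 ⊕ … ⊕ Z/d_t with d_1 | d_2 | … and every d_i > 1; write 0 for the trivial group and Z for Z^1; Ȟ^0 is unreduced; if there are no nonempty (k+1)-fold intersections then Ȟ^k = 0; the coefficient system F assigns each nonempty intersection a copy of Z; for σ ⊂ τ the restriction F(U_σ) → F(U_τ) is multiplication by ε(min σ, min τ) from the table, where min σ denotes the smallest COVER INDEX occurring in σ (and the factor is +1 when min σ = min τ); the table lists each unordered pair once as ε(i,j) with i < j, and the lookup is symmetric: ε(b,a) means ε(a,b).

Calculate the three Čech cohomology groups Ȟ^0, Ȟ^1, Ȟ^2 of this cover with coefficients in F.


Ȟ^0 ≅ Z^2, Ȟ^1 ≅ 0 and Ȟ^2 ≅ 0

nerve of the cover:
  U1={{s},{p,s},{q,s},{p,q,s}} U2={{r}} U3={{p},{s},{t},{p,q},{p,s},{p,t},{q,s},{q,t},{p,q,s},{p,q,t}} U4={{p},{p,q},{p,s},{p,t},{p,q,s},{p,q,t}} U5={{q},{s},{p,q},{p,s},{q,s},{q,t},{p,q,s},{p,q,t}}
  U13={{s},{p,s},{q,s},{p,q,s}} U14={{p,s},{p,q,s}} U15={{s},{p,s},{q,s},{p,q,s}} U34={{p},{p,q},{p,s},{p,t},{p,q,s},{p,q,t}} U35={{s},{p,q},{p,s},{q,s},{q,t},{p,q,s},{p,q,t}} U45={{p,q},{p,s},{p,q,s},{p,q,t}}
  U134={{p,s},{p,q,s}} U135={{s},{p,s},{q,s},{p,q,s}} U145={{p,s},{p,q,s}} U345={{p,q},{p,s},{p,q,s},{p,q,t}}
  U1345={{p,s},{p,q,s}}
C dims 5,6,4,1; δ0: rk 3, SNF 1^3; δ1: rk 3, SNF 1^3; δ2: rk 1, SNF 1^1
Ȟ^0 = (5 − 3) − 0 = 2, so Ȟ^0 ≅ Z^2
Ȟ^1 = (6 − 3) − 3 = 0, so Ȟ^1 ≅ 0
Ȟ^2 = (4 − 1) − 3 = 0, so Ȟ^2 ≅ 0


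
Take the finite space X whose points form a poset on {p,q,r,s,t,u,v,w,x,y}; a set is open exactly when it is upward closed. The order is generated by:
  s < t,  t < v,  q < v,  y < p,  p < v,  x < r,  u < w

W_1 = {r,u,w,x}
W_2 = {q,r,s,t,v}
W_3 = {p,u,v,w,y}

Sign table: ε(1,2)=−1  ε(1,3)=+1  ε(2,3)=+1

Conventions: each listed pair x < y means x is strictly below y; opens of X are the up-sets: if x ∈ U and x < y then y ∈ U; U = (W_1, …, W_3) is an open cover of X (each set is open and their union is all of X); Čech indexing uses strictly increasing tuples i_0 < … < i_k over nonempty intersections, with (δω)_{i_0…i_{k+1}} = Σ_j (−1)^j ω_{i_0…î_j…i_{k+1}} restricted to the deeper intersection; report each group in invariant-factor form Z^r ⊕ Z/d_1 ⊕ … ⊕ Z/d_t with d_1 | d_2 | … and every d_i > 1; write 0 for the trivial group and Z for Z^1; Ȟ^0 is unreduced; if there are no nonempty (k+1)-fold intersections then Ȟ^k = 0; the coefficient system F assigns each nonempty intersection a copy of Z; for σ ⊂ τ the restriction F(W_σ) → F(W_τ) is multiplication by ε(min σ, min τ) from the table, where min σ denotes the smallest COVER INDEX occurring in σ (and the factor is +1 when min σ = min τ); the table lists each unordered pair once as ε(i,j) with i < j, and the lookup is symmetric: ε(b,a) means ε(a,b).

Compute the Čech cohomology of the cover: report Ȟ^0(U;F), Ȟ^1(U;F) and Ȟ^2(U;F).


Ȟ^0 ≅ 0,  Ȟ^1 ≅ Z/2,  Ȟ^2 ≅ 0

nonempty intersections:
  W12={r} W13={u,w} W23={v}
C dims 3,3; δ0: rk 3, SNF 1^2·2
Ȟ^0: (3−3)−0=0 ⇒ 0
Ȟ^1: (3−0)−3=0 plus torsion [2] ⇒ Z/2
Ȟ^2: (0−0)−0=0 ⇒ 0


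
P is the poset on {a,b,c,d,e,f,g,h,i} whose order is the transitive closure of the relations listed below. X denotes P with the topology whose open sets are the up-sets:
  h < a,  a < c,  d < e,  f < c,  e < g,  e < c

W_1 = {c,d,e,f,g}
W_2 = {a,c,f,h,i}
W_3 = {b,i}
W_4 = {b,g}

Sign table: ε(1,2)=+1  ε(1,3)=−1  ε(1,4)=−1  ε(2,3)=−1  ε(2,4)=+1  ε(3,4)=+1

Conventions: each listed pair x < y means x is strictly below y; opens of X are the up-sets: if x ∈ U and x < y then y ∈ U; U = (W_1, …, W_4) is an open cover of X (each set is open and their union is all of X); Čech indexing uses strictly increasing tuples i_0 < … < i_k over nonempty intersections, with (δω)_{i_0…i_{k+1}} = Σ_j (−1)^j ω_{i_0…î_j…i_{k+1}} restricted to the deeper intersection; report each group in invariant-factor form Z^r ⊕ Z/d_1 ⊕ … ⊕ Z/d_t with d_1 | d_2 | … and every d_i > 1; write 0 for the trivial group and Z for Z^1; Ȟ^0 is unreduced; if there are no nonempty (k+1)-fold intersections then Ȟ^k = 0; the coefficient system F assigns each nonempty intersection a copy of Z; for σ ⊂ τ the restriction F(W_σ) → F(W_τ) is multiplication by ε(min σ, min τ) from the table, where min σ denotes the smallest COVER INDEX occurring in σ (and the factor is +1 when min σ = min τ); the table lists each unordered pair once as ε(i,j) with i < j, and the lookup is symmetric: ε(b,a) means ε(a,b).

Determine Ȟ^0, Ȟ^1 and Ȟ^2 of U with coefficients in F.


nonempty overlaps:
  W12={c,f} W14={g} W23={i} W34={b}
C dims 4,4; δ0: rk 3, SNF 1^3
degree 0: 4−3−0 = 1 → Ȟ^0 ≅ Z
degree 1: 4−0−3 = 1 → Ȟ^1 ≅ Z
degree 2: 0−0−0 = 0 → Ȟ^2 ≅ 0

Ȟ^0 = Z,  Ȟ^1 = Z,  Ȟ^2 = 0


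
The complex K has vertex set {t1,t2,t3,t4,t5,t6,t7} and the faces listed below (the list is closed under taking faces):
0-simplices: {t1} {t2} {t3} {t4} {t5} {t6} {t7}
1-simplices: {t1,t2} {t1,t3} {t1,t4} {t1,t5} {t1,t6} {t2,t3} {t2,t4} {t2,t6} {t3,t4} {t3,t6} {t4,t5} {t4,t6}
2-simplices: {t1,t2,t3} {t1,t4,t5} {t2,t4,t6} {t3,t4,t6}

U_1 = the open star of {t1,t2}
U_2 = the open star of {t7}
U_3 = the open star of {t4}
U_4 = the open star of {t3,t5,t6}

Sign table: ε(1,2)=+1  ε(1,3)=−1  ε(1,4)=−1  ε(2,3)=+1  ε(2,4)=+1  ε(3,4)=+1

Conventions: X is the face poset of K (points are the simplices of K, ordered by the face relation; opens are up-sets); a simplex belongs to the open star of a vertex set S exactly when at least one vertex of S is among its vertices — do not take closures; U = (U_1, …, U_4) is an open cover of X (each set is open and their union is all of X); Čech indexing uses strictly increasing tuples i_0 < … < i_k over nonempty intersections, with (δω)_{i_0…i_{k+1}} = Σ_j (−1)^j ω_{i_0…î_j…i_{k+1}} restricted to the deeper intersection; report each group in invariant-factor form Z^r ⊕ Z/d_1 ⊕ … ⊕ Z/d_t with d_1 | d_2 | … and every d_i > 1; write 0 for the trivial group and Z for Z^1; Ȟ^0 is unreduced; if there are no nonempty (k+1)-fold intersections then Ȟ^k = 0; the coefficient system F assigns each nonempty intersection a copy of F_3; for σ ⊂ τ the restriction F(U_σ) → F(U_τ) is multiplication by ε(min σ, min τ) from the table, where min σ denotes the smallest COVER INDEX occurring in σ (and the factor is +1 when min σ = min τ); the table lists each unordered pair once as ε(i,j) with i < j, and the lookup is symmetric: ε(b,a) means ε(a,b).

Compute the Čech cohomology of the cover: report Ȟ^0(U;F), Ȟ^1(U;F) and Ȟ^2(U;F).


nerve of the cover:
  U1={{t1},{t2},{t1,t2},{t1,t3},{t1,t4},{t1,t5},{t1,t6},{t2,t3},{t2,t4},{t2,t6},{t1,t2,t3},{t1,t4,t5},{t2,t4,t6}} U2={{t7}} U3={{t4},{t1,t4},{t2,t4},{t3,t4},{t4,t5},{t4,t6},{t1,t4,t5},{t2,t4,t6},{t3,t4,t6}} U4={{t3},{t5},{t6},{t1,t3},{t1,t5},{t1,t6},{t2,t3},{t2,t6},{t3,t4},{t3,t6},{t4,t5},{t4,t6},{t1,t2,t3},{t1,t4,t5},{t2,t4,t6},{t3,t4,t6}}
  U13={{t1,t4},{t2,t4},{t1,t4,t5},{t2,t4,t6}} U14={{t1,t3},{t1,t5},{t1,t6},{t2,t3},{t2,t6},{t1,t2,t3},{t1,t4,t5},{t2,t4,t6}} U34={{t3,t4},{t4,t5},{t4,t6},{t1,t4,t5},{t2,t4,t6},{t3,t4,t6}}
  U134={{t1,t4,t5},{t2,t4,t6}}
C dims 4,3,1; δ0: rk_F3 2; δ1: rk_F3 1
Ȟ^0 = (4 − 2) − 0 = 2, so Ȟ^0 ≅ Z/3 ⊕ Z/3
Ȟ^1 = (3 − 1) − 2 = 0, so Ȟ^1 ≅ 0
Ȟ^2 = (1 − 0) − 1 = 0, so Ȟ^2 ≅ 0

Ȟ^0 ≅ Z/3 ⊕ Z/3; Ȟ^1 ≅ 0; Ȟ^2 ≅ 0


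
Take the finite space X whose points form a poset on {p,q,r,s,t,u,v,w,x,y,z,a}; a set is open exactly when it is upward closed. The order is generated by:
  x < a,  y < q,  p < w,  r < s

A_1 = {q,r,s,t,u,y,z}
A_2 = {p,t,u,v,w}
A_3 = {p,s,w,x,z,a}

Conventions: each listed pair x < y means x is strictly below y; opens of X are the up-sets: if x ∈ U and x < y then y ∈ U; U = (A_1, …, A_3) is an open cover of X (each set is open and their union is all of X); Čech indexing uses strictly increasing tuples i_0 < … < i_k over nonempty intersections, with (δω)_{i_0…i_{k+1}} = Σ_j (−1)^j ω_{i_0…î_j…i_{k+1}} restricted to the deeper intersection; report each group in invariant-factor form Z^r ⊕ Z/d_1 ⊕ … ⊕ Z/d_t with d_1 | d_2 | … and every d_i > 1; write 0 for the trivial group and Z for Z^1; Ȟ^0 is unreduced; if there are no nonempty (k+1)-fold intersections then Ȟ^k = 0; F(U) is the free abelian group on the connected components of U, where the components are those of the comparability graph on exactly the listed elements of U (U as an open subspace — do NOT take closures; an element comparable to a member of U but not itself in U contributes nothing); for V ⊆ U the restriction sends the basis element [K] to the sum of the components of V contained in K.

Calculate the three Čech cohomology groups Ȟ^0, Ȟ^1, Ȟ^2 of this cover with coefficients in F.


nerve of the cover:
  A12={t,u} A13={s,z} A23={p,w}
components per intersection:
  A1: {q,y} {r,s} {t} {u} {z}
  A2: {p,w} {t} {u} {v}
  A3: {p,w} {s} {x,a} {z}
  A12: {t} {u}
  A13: {s} {z}
  A23: {p,w}
C dims 13,5; δ0: rk 5, SNF 1^5
Ȟ^0 = (13 − 5) − 0 = 8, so Ȟ^0 ≅ Z^8
Ȟ^1 = (5 − 0) − 5 = 0, so Ȟ^1 ≅ 0
Ȟ^2 = (0 − 0) − 0 = 0, so Ȟ^2 ≅ 0

Ȟ^0 ≅ Z^8,  Ȟ^1 ≅ 0,  Ȟ^2 ≅ 0


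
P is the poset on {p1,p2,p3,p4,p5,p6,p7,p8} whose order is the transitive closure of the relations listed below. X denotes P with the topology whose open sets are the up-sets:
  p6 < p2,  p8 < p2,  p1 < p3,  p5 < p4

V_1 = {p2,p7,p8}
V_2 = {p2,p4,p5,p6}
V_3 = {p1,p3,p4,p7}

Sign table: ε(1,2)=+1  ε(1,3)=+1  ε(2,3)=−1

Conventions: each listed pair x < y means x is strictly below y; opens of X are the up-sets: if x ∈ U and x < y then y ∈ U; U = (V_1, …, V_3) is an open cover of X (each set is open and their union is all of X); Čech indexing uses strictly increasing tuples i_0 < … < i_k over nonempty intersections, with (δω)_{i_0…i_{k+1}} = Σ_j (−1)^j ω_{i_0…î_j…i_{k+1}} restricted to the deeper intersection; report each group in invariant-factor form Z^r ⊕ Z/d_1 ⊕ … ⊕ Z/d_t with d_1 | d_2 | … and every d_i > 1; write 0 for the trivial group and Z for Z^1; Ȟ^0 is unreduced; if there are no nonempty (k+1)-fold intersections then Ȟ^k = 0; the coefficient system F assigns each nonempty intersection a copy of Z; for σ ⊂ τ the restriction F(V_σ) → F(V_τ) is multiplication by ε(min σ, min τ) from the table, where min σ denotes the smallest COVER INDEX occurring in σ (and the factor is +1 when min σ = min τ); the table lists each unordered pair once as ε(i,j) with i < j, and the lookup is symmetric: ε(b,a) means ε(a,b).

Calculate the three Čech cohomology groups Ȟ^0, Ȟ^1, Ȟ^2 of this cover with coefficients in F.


Ȟ^0(U;F) ≅ 0,  Ȟ^1(U;F) ≅ Z/2,  Ȟ^2(U;F) ≅ 0

nonempty intersections:
  V12={p2} V13={p7} V23={p4}
C dims 3,3; δ0: rk 3, SNF 1^2·2
Ȟ^0: (3−3)−0=0 ⇒ 0
Ȟ^1: (3−0)−3=0 plus torsion [2] ⇒ Z/2
Ȟ^2: (0−0)−0=0 ⇒ 0


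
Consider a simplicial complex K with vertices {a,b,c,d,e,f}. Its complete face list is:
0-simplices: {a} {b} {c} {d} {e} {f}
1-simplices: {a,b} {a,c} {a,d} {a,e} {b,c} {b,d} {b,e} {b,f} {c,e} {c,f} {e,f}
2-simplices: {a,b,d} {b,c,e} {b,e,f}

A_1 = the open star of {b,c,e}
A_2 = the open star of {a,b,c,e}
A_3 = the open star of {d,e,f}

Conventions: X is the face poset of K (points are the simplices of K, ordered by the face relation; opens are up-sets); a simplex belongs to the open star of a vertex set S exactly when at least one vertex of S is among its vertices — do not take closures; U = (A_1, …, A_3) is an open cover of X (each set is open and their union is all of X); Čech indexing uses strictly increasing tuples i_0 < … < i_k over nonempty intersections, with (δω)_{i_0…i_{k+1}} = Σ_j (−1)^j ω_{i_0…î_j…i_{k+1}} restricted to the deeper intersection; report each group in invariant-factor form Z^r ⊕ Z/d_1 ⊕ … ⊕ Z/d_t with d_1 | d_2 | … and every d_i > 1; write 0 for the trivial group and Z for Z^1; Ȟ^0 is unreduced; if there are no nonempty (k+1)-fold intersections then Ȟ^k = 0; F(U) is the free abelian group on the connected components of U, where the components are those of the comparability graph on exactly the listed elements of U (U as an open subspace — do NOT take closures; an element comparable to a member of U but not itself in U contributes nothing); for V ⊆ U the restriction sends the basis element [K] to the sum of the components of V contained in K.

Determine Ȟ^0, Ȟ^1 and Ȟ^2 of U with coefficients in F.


Ȟ^0 ≅ Z, Ȟ^1 ≅ Z, Ȟ^2 ≅ 0

cover nerve:
  A1={{b},{c},{e},{a,b},{a,c},{a,e},{b,c},{b,d},{b,e},{b,f},{c,e},{c,f},{e,f},{a,b,d},{b,c,e},{b,e,f}} A2={{a},{b},{c},{e},{a,b},{a,c},{a,d},{a,e},{b,c},{b,d},{b,e},{b,f},{c,e},{c,f},{e,f},{a,b,d},{b,c,e},{b,e,f}} A3={{d},{e},{f},{a,d},{a,e},{b,d},{b,e},{b,f},{c,e},{c,f},{e,f},{a,b,d},{b,c,e},{b,e,f}}
  A12={{b},{c},{e},{a,b},{a,c},{a,e},{b,c},{b,d},{b,e},{b,f},{c,e},{c,f},{e,f},{a,b,d},{b,c,e},{b,e,f}} A13={{e},{a,e},{b,d},{b,e},{b,f},{c,e},{c,f},{e,f},{a,b,d},{b,c,e},{b,e,f}} A23={{e},{a,d},{a,e},{b,d},{b,e},{b,f},{c,e},{c,f},{e,f},{a,b,d},{b,c,e},{b,e,f}}
  A123={{e},{a,e},{b,d},{b,e},{b,f},{c,e},{c,f},{e,f},{a,b,d},{b,c,e},{b,e,f}}
components per intersection:
  A1: {{b},{c},{e},{a,b},{a,c},{a,e},{b,c},{b,d},{b,e},{b,f},{c,e},{c,f},{e,f},{a,b,d},{b,c,e},{b,e,f}}
  A2: {{a},{b},{c},{e},{a,b},{a,c},{a,d},{a,e},{b,c},{b,d},{b,e},{b,f},{c,e},{c,f},{e,f},{a,b,d},{b,c,e},{b,e,f}}
  A3: {{d},{a,d},{b,d},{a,b,d}} {{e},{f},{a,e},{b,e},{b,f},{c,e},{c,f},{e,f},{b,c,e},{b,e,f}}
  A12: {{b},{c},{e},{a,b},{a,c},{a,e},{b,c},{b,d},{b,e},{b,f},{c,e},{c,f},{e,f},{a,b,d},{b,c,e},{b,e,f}}
  A13: {{e},{a,e},{b,e},{b,f},{c,e},{e,f},{b,c,e},{b,e,f}} {{b,d},{a,b,d}} {{c,f}}
  A23: {{e},{a,e},{b,e},{b,f},{c,e},{e,f},{b,c,e},{b,e,f}} {{a,d},{b,d},{a,b,d}} {{c,f}}
  A123: {{e},{a,e},{b,e},{b,f},{c,e},{e,f},{b,c,e},{b,e,f}} {{b,d},{a,b,d}} {{c,f}}
C dims 4,7,3; δ0: rk 3, SNF 1^3; δ1: rk 3, SNF 1^3
Ȟ^0: (4−3)−0=1 ⇒ Z
Ȟ^1: (7−3)−3=1 ⇒ Z
Ȟ^2: (3−0)−3=0 ⇒ 0


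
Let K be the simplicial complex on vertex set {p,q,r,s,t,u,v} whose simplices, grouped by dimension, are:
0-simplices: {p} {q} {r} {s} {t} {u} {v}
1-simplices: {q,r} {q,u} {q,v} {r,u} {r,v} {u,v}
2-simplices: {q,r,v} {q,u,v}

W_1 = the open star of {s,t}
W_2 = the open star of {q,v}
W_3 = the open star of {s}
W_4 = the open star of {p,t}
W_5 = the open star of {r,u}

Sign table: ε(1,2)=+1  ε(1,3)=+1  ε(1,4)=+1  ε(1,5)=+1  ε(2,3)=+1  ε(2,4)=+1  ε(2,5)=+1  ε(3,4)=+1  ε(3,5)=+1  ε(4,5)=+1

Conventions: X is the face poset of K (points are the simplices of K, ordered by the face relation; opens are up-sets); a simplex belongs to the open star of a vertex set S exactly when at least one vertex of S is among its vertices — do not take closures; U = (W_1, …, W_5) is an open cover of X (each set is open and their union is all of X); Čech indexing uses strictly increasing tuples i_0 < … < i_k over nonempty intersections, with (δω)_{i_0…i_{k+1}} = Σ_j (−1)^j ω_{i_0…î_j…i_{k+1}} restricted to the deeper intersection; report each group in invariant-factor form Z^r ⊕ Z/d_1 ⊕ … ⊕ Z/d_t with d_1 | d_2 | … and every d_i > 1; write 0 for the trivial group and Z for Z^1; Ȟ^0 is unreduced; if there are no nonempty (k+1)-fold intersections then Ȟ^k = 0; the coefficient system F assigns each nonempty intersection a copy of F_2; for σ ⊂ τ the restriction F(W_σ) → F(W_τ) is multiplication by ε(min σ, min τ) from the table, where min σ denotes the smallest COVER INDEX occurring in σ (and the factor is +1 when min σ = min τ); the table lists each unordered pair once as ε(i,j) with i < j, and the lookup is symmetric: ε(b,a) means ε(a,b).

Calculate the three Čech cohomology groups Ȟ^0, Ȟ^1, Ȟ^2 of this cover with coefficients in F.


Ȟ^0 = Z/2 ⊕ Z/2,  Ȟ^1 = 0,  Ȟ^2 = 0

intersection data:
  W1={{s},{t}} W2={{q},{v},{q,r},{q,u},{q,v},{r,v},{u,v},{q,r,v},{q,u,v}} W3={{s}} W4={{p},{t}} W5={{r},{u},{q,r},{q,u},{r,u},{r,v},{u,v},{q,r,v},{q,u,v}}
  W13={{s}} W14={{t}} W25={{q,r},{q,u},{r,v},{u,v},{q,r,v},{q,u,v}}
C dims 5,3; δ0: rk_F2 3
Ȟ^0 = (5 − 3) − 0 = 2, so Ȟ^0 ≅ Z/2 ⊕ Z/2
Ȟ^1 = (3 − 0) − 3 = 0, so Ȟ^1 ≅ 0
Ȟ^2 = (0 − 0) − 0 = 0, so Ȟ^2 ≅ 0
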